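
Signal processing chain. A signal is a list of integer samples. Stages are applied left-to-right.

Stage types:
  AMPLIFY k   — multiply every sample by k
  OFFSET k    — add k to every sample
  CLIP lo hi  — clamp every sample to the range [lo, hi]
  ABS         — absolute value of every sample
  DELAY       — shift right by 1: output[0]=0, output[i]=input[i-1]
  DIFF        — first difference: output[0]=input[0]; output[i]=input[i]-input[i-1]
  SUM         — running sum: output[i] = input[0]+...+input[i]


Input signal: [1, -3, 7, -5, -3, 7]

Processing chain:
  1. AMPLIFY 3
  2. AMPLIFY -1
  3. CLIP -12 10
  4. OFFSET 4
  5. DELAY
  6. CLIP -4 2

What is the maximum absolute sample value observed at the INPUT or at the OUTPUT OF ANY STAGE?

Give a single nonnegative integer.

Answer: 21

Derivation:
Input: [1, -3, 7, -5, -3, 7] (max |s|=7)
Stage 1 (AMPLIFY 3): 1*3=3, -3*3=-9, 7*3=21, -5*3=-15, -3*3=-9, 7*3=21 -> [3, -9, 21, -15, -9, 21] (max |s|=21)
Stage 2 (AMPLIFY -1): 3*-1=-3, -9*-1=9, 21*-1=-21, -15*-1=15, -9*-1=9, 21*-1=-21 -> [-3, 9, -21, 15, 9, -21] (max |s|=21)
Stage 3 (CLIP -12 10): clip(-3,-12,10)=-3, clip(9,-12,10)=9, clip(-21,-12,10)=-12, clip(15,-12,10)=10, clip(9,-12,10)=9, clip(-21,-12,10)=-12 -> [-3, 9, -12, 10, 9, -12] (max |s|=12)
Stage 4 (OFFSET 4): -3+4=1, 9+4=13, -12+4=-8, 10+4=14, 9+4=13, -12+4=-8 -> [1, 13, -8, 14, 13, -8] (max |s|=14)
Stage 5 (DELAY): [0, 1, 13, -8, 14, 13] = [0, 1, 13, -8, 14, 13] -> [0, 1, 13, -8, 14, 13] (max |s|=14)
Stage 6 (CLIP -4 2): clip(0,-4,2)=0, clip(1,-4,2)=1, clip(13,-4,2)=2, clip(-8,-4,2)=-4, clip(14,-4,2)=2, clip(13,-4,2)=2 -> [0, 1, 2, -4, 2, 2] (max |s|=4)
Overall max amplitude: 21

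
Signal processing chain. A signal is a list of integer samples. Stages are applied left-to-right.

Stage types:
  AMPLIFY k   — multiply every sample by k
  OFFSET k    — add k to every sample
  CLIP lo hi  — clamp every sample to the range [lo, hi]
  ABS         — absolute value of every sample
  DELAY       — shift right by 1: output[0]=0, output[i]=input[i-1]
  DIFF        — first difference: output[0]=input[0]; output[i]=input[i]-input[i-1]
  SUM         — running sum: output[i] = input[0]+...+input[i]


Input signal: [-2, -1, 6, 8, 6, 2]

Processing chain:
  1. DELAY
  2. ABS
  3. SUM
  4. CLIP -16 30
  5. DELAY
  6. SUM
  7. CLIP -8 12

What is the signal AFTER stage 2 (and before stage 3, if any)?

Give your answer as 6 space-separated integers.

Answer: 0 2 1 6 8 6

Derivation:
Input: [-2, -1, 6, 8, 6, 2]
Stage 1 (DELAY): [0, -2, -1, 6, 8, 6] = [0, -2, -1, 6, 8, 6] -> [0, -2, -1, 6, 8, 6]
Stage 2 (ABS): |0|=0, |-2|=2, |-1|=1, |6|=6, |8|=8, |6|=6 -> [0, 2, 1, 6, 8, 6]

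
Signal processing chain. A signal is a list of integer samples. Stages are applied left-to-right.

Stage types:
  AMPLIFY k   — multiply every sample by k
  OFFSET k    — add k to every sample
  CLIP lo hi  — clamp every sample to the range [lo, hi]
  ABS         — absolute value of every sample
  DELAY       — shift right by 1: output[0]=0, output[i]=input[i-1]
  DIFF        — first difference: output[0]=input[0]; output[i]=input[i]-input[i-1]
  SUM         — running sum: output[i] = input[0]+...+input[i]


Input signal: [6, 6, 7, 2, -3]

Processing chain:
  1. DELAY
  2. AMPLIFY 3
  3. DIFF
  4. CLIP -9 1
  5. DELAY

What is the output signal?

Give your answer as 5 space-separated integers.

Input: [6, 6, 7, 2, -3]
Stage 1 (DELAY): [0, 6, 6, 7, 2] = [0, 6, 6, 7, 2] -> [0, 6, 6, 7, 2]
Stage 2 (AMPLIFY 3): 0*3=0, 6*3=18, 6*3=18, 7*3=21, 2*3=6 -> [0, 18, 18, 21, 6]
Stage 3 (DIFF): s[0]=0, 18-0=18, 18-18=0, 21-18=3, 6-21=-15 -> [0, 18, 0, 3, -15]
Stage 4 (CLIP -9 1): clip(0,-9,1)=0, clip(18,-9,1)=1, clip(0,-9,1)=0, clip(3,-9,1)=1, clip(-15,-9,1)=-9 -> [0, 1, 0, 1, -9]
Stage 5 (DELAY): [0, 0, 1, 0, 1] = [0, 0, 1, 0, 1] -> [0, 0, 1, 0, 1]

Answer: 0 0 1 0 1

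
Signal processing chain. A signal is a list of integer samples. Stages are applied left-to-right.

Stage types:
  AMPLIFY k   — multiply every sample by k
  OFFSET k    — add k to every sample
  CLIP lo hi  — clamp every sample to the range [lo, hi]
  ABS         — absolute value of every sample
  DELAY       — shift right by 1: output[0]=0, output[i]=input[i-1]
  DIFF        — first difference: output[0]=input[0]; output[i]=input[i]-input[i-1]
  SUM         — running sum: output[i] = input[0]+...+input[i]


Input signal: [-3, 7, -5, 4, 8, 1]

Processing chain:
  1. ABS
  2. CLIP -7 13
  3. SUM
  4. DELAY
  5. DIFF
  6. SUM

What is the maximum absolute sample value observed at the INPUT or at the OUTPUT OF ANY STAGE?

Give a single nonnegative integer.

Input: [-3, 7, -5, 4, 8, 1] (max |s|=8)
Stage 1 (ABS): |-3|=3, |7|=7, |-5|=5, |4|=4, |8|=8, |1|=1 -> [3, 7, 5, 4, 8, 1] (max |s|=8)
Stage 2 (CLIP -7 13): clip(3,-7,13)=3, clip(7,-7,13)=7, clip(5,-7,13)=5, clip(4,-7,13)=4, clip(8,-7,13)=8, clip(1,-7,13)=1 -> [3, 7, 5, 4, 8, 1] (max |s|=8)
Stage 3 (SUM): sum[0..0]=3, sum[0..1]=10, sum[0..2]=15, sum[0..3]=19, sum[0..4]=27, sum[0..5]=28 -> [3, 10, 15, 19, 27, 28] (max |s|=28)
Stage 4 (DELAY): [0, 3, 10, 15, 19, 27] = [0, 3, 10, 15, 19, 27] -> [0, 3, 10, 15, 19, 27] (max |s|=27)
Stage 5 (DIFF): s[0]=0, 3-0=3, 10-3=7, 15-10=5, 19-15=4, 27-19=8 -> [0, 3, 7, 5, 4, 8] (max |s|=8)
Stage 6 (SUM): sum[0..0]=0, sum[0..1]=3, sum[0..2]=10, sum[0..3]=15, sum[0..4]=19, sum[0..5]=27 -> [0, 3, 10, 15, 19, 27] (max |s|=27)
Overall max amplitude: 28

Answer: 28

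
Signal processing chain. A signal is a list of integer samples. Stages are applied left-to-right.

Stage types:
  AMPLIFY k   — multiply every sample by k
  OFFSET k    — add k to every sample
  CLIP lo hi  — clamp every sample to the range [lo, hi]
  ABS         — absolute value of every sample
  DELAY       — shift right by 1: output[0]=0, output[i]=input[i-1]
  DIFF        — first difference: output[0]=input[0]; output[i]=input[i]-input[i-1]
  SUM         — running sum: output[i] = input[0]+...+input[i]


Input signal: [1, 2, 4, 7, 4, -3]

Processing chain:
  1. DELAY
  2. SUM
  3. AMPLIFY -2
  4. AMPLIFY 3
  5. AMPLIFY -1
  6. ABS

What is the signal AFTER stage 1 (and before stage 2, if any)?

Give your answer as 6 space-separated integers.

Input: [1, 2, 4, 7, 4, -3]
Stage 1 (DELAY): [0, 1, 2, 4, 7, 4] = [0, 1, 2, 4, 7, 4] -> [0, 1, 2, 4, 7, 4]

Answer: 0 1 2 4 7 4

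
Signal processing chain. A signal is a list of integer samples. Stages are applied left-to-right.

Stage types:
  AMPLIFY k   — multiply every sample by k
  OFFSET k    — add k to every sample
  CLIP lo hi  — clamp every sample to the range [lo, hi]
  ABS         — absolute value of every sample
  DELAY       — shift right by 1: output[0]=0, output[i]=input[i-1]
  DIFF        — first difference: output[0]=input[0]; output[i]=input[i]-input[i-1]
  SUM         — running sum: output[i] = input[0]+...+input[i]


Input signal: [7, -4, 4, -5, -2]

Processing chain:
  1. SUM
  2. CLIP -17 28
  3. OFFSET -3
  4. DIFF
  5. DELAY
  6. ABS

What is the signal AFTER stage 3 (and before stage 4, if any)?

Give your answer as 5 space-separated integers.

Input: [7, -4, 4, -5, -2]
Stage 1 (SUM): sum[0..0]=7, sum[0..1]=3, sum[0..2]=7, sum[0..3]=2, sum[0..4]=0 -> [7, 3, 7, 2, 0]
Stage 2 (CLIP -17 28): clip(7,-17,28)=7, clip(3,-17,28)=3, clip(7,-17,28)=7, clip(2,-17,28)=2, clip(0,-17,28)=0 -> [7, 3, 7, 2, 0]
Stage 3 (OFFSET -3): 7+-3=4, 3+-3=0, 7+-3=4, 2+-3=-1, 0+-3=-3 -> [4, 0, 4, -1, -3]

Answer: 4 0 4 -1 -3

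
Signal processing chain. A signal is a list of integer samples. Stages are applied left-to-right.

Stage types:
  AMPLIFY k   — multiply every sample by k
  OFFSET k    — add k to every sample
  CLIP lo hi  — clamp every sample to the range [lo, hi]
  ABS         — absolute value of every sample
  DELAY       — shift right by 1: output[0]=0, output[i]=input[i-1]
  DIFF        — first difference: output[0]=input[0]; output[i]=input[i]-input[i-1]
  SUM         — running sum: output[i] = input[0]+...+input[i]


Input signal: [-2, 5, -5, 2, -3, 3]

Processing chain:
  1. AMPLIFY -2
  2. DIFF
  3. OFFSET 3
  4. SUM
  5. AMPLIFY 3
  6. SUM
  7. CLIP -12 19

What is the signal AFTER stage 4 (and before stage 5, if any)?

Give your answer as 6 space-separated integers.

Answer: 7 -4 19 8 21 12

Derivation:
Input: [-2, 5, -5, 2, -3, 3]
Stage 1 (AMPLIFY -2): -2*-2=4, 5*-2=-10, -5*-2=10, 2*-2=-4, -3*-2=6, 3*-2=-6 -> [4, -10, 10, -4, 6, -6]
Stage 2 (DIFF): s[0]=4, -10-4=-14, 10--10=20, -4-10=-14, 6--4=10, -6-6=-12 -> [4, -14, 20, -14, 10, -12]
Stage 3 (OFFSET 3): 4+3=7, -14+3=-11, 20+3=23, -14+3=-11, 10+3=13, -12+3=-9 -> [7, -11, 23, -11, 13, -9]
Stage 4 (SUM): sum[0..0]=7, sum[0..1]=-4, sum[0..2]=19, sum[0..3]=8, sum[0..4]=21, sum[0..5]=12 -> [7, -4, 19, 8, 21, 12]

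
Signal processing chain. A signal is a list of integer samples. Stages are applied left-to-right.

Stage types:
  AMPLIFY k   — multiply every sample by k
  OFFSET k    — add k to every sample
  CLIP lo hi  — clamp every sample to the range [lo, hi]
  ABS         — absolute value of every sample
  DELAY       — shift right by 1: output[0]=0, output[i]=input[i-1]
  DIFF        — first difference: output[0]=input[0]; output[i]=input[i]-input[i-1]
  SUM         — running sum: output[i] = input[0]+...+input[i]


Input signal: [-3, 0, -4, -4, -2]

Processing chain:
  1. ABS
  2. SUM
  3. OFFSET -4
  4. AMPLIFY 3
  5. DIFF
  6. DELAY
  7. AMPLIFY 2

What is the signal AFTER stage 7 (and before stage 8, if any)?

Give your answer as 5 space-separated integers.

Input: [-3, 0, -4, -4, -2]
Stage 1 (ABS): |-3|=3, |0|=0, |-4|=4, |-4|=4, |-2|=2 -> [3, 0, 4, 4, 2]
Stage 2 (SUM): sum[0..0]=3, sum[0..1]=3, sum[0..2]=7, sum[0..3]=11, sum[0..4]=13 -> [3, 3, 7, 11, 13]
Stage 3 (OFFSET -4): 3+-4=-1, 3+-4=-1, 7+-4=3, 11+-4=7, 13+-4=9 -> [-1, -1, 3, 7, 9]
Stage 4 (AMPLIFY 3): -1*3=-3, -1*3=-3, 3*3=9, 7*3=21, 9*3=27 -> [-3, -3, 9, 21, 27]
Stage 5 (DIFF): s[0]=-3, -3--3=0, 9--3=12, 21-9=12, 27-21=6 -> [-3, 0, 12, 12, 6]
Stage 6 (DELAY): [0, -3, 0, 12, 12] = [0, -3, 0, 12, 12] -> [0, -3, 0, 12, 12]
Stage 7 (AMPLIFY 2): 0*2=0, -3*2=-6, 0*2=0, 12*2=24, 12*2=24 -> [0, -6, 0, 24, 24]

Answer: 0 -6 0 24 24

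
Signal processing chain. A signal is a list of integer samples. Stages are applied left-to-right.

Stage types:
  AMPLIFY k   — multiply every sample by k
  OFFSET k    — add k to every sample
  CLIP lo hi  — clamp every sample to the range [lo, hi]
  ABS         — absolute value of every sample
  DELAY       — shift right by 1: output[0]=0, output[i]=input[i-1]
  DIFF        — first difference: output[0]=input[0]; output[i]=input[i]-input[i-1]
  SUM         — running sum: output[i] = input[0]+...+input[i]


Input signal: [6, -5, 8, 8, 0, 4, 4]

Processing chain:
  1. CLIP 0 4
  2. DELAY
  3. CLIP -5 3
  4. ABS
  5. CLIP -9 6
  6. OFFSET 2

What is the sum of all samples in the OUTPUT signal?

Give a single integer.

Answer: 26

Derivation:
Input: [6, -5, 8, 8, 0, 4, 4]
Stage 1 (CLIP 0 4): clip(6,0,4)=4, clip(-5,0,4)=0, clip(8,0,4)=4, clip(8,0,4)=4, clip(0,0,4)=0, clip(4,0,4)=4, clip(4,0,4)=4 -> [4, 0, 4, 4, 0, 4, 4]
Stage 2 (DELAY): [0, 4, 0, 4, 4, 0, 4] = [0, 4, 0, 4, 4, 0, 4] -> [0, 4, 0, 4, 4, 0, 4]
Stage 3 (CLIP -5 3): clip(0,-5,3)=0, clip(4,-5,3)=3, clip(0,-5,3)=0, clip(4,-5,3)=3, clip(4,-5,3)=3, clip(0,-5,3)=0, clip(4,-5,3)=3 -> [0, 3, 0, 3, 3, 0, 3]
Stage 4 (ABS): |0|=0, |3|=3, |0|=0, |3|=3, |3|=3, |0|=0, |3|=3 -> [0, 3, 0, 3, 3, 0, 3]
Stage 5 (CLIP -9 6): clip(0,-9,6)=0, clip(3,-9,6)=3, clip(0,-9,6)=0, clip(3,-9,6)=3, clip(3,-9,6)=3, clip(0,-9,6)=0, clip(3,-9,6)=3 -> [0, 3, 0, 3, 3, 0, 3]
Stage 6 (OFFSET 2): 0+2=2, 3+2=5, 0+2=2, 3+2=5, 3+2=5, 0+2=2, 3+2=5 -> [2, 5, 2, 5, 5, 2, 5]
Output sum: 26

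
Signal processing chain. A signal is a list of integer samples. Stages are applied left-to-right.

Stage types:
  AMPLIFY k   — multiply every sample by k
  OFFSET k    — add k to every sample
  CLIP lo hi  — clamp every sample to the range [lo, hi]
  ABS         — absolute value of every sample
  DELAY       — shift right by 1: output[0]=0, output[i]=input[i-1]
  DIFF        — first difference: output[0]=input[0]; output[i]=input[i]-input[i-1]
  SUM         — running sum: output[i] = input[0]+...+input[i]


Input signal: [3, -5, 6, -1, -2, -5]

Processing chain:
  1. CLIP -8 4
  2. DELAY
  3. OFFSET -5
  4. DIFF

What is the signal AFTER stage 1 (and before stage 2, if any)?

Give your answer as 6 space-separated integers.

Input: [3, -5, 6, -1, -2, -5]
Stage 1 (CLIP -8 4): clip(3,-8,4)=3, clip(-5,-8,4)=-5, clip(6,-8,4)=4, clip(-1,-8,4)=-1, clip(-2,-8,4)=-2, clip(-5,-8,4)=-5 -> [3, -5, 4, -1, -2, -5]

Answer: 3 -5 4 -1 -2 -5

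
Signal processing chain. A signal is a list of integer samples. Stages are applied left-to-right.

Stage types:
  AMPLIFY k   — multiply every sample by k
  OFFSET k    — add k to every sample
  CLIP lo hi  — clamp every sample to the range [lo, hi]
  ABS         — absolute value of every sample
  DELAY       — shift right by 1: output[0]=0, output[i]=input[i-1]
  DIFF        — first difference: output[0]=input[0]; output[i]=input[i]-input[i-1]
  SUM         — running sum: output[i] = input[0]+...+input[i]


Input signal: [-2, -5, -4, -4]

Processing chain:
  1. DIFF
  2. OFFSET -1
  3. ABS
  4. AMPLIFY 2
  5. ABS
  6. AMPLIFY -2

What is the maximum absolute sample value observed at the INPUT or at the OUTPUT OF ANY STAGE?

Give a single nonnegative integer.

Input: [-2, -5, -4, -4] (max |s|=5)
Stage 1 (DIFF): s[0]=-2, -5--2=-3, -4--5=1, -4--4=0 -> [-2, -3, 1, 0] (max |s|=3)
Stage 2 (OFFSET -1): -2+-1=-3, -3+-1=-4, 1+-1=0, 0+-1=-1 -> [-3, -4, 0, -1] (max |s|=4)
Stage 3 (ABS): |-3|=3, |-4|=4, |0|=0, |-1|=1 -> [3, 4, 0, 1] (max |s|=4)
Stage 4 (AMPLIFY 2): 3*2=6, 4*2=8, 0*2=0, 1*2=2 -> [6, 8, 0, 2] (max |s|=8)
Stage 5 (ABS): |6|=6, |8|=8, |0|=0, |2|=2 -> [6, 8, 0, 2] (max |s|=8)
Stage 6 (AMPLIFY -2): 6*-2=-12, 8*-2=-16, 0*-2=0, 2*-2=-4 -> [-12, -16, 0, -4] (max |s|=16)
Overall max amplitude: 16

Answer: 16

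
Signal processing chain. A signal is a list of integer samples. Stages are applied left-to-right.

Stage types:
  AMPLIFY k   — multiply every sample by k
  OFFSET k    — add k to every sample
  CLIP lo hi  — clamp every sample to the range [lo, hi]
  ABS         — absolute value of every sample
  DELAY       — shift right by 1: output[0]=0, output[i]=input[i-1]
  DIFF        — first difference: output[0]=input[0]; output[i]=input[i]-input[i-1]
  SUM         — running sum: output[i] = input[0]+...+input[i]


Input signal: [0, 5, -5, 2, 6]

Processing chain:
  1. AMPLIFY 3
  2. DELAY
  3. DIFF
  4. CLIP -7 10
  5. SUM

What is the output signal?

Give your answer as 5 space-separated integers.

Answer: 0 0 10 3 13

Derivation:
Input: [0, 5, -5, 2, 6]
Stage 1 (AMPLIFY 3): 0*3=0, 5*3=15, -5*3=-15, 2*3=6, 6*3=18 -> [0, 15, -15, 6, 18]
Stage 2 (DELAY): [0, 0, 15, -15, 6] = [0, 0, 15, -15, 6] -> [0, 0, 15, -15, 6]
Stage 3 (DIFF): s[0]=0, 0-0=0, 15-0=15, -15-15=-30, 6--15=21 -> [0, 0, 15, -30, 21]
Stage 4 (CLIP -7 10): clip(0,-7,10)=0, clip(0,-7,10)=0, clip(15,-7,10)=10, clip(-30,-7,10)=-7, clip(21,-7,10)=10 -> [0, 0, 10, -7, 10]
Stage 5 (SUM): sum[0..0]=0, sum[0..1]=0, sum[0..2]=10, sum[0..3]=3, sum[0..4]=13 -> [0, 0, 10, 3, 13]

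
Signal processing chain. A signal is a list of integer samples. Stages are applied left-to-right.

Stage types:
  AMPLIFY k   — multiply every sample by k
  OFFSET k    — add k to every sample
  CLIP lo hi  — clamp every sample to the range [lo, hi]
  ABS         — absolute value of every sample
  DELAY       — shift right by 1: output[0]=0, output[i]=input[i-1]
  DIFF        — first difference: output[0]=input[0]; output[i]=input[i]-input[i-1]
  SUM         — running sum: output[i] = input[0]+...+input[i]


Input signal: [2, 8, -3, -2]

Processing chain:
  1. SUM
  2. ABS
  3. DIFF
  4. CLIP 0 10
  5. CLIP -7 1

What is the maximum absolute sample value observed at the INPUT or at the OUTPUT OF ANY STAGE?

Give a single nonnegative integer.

Answer: 10

Derivation:
Input: [2, 8, -3, -2] (max |s|=8)
Stage 1 (SUM): sum[0..0]=2, sum[0..1]=10, sum[0..2]=7, sum[0..3]=5 -> [2, 10, 7, 5] (max |s|=10)
Stage 2 (ABS): |2|=2, |10|=10, |7|=7, |5|=5 -> [2, 10, 7, 5] (max |s|=10)
Stage 3 (DIFF): s[0]=2, 10-2=8, 7-10=-3, 5-7=-2 -> [2, 8, -3, -2] (max |s|=8)
Stage 4 (CLIP 0 10): clip(2,0,10)=2, clip(8,0,10)=8, clip(-3,0,10)=0, clip(-2,0,10)=0 -> [2, 8, 0, 0] (max |s|=8)
Stage 5 (CLIP -7 1): clip(2,-7,1)=1, clip(8,-7,1)=1, clip(0,-7,1)=0, clip(0,-7,1)=0 -> [1, 1, 0, 0] (max |s|=1)
Overall max amplitude: 10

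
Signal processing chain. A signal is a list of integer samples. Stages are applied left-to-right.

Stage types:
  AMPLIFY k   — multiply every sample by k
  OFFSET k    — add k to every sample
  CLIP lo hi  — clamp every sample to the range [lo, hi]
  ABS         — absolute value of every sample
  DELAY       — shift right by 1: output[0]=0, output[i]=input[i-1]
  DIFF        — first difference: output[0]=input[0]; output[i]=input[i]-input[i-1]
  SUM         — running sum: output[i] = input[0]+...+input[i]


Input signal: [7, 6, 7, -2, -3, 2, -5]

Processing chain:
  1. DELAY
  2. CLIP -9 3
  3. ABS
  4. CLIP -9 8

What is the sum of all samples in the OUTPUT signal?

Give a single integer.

Input: [7, 6, 7, -2, -3, 2, -5]
Stage 1 (DELAY): [0, 7, 6, 7, -2, -3, 2] = [0, 7, 6, 7, -2, -3, 2] -> [0, 7, 6, 7, -2, -3, 2]
Stage 2 (CLIP -9 3): clip(0,-9,3)=0, clip(7,-9,3)=3, clip(6,-9,3)=3, clip(7,-9,3)=3, clip(-2,-9,3)=-2, clip(-3,-9,3)=-3, clip(2,-9,3)=2 -> [0, 3, 3, 3, -2, -3, 2]
Stage 3 (ABS): |0|=0, |3|=3, |3|=3, |3|=3, |-2|=2, |-3|=3, |2|=2 -> [0, 3, 3, 3, 2, 3, 2]
Stage 4 (CLIP -9 8): clip(0,-9,8)=0, clip(3,-9,8)=3, clip(3,-9,8)=3, clip(3,-9,8)=3, clip(2,-9,8)=2, clip(3,-9,8)=3, clip(2,-9,8)=2 -> [0, 3, 3, 3, 2, 3, 2]
Output sum: 16

Answer: 16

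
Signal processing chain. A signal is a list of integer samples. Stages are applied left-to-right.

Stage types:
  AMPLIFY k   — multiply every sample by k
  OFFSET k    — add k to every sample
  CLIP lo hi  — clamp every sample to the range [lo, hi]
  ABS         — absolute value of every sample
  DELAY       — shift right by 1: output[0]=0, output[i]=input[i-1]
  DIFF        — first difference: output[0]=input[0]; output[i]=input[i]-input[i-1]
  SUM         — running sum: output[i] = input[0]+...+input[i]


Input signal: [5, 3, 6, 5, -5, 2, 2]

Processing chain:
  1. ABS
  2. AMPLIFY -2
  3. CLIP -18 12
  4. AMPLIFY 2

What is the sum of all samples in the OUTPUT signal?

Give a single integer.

Answer: -112

Derivation:
Input: [5, 3, 6, 5, -5, 2, 2]
Stage 1 (ABS): |5|=5, |3|=3, |6|=6, |5|=5, |-5|=5, |2|=2, |2|=2 -> [5, 3, 6, 5, 5, 2, 2]
Stage 2 (AMPLIFY -2): 5*-2=-10, 3*-2=-6, 6*-2=-12, 5*-2=-10, 5*-2=-10, 2*-2=-4, 2*-2=-4 -> [-10, -6, -12, -10, -10, -4, -4]
Stage 3 (CLIP -18 12): clip(-10,-18,12)=-10, clip(-6,-18,12)=-6, clip(-12,-18,12)=-12, clip(-10,-18,12)=-10, clip(-10,-18,12)=-10, clip(-4,-18,12)=-4, clip(-4,-18,12)=-4 -> [-10, -6, -12, -10, -10, -4, -4]
Stage 4 (AMPLIFY 2): -10*2=-20, -6*2=-12, -12*2=-24, -10*2=-20, -10*2=-20, -4*2=-8, -4*2=-8 -> [-20, -12, -24, -20, -20, -8, -8]
Output sum: -112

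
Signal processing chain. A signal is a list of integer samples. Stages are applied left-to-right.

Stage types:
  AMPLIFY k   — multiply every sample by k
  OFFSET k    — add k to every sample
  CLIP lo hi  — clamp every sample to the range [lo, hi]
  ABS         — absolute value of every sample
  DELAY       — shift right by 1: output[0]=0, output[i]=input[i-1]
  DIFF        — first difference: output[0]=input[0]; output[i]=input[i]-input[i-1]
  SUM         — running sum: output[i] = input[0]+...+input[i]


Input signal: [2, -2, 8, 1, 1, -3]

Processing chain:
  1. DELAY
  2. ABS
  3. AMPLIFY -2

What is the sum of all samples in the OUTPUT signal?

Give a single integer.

Answer: -28

Derivation:
Input: [2, -2, 8, 1, 1, -3]
Stage 1 (DELAY): [0, 2, -2, 8, 1, 1] = [0, 2, -2, 8, 1, 1] -> [0, 2, -2, 8, 1, 1]
Stage 2 (ABS): |0|=0, |2|=2, |-2|=2, |8|=8, |1|=1, |1|=1 -> [0, 2, 2, 8, 1, 1]
Stage 3 (AMPLIFY -2): 0*-2=0, 2*-2=-4, 2*-2=-4, 8*-2=-16, 1*-2=-2, 1*-2=-2 -> [0, -4, -4, -16, -2, -2]
Output sum: -28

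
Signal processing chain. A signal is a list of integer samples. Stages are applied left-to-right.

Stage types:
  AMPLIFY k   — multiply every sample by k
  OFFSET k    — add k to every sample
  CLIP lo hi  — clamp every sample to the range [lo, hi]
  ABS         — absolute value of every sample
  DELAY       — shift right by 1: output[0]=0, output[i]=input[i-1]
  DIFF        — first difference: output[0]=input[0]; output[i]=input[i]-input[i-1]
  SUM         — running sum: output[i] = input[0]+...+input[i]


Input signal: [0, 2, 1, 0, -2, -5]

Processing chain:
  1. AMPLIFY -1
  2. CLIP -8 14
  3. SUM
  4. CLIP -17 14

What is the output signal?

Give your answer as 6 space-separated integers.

Input: [0, 2, 1, 0, -2, -5]
Stage 1 (AMPLIFY -1): 0*-1=0, 2*-1=-2, 1*-1=-1, 0*-1=0, -2*-1=2, -5*-1=5 -> [0, -2, -1, 0, 2, 5]
Stage 2 (CLIP -8 14): clip(0,-8,14)=0, clip(-2,-8,14)=-2, clip(-1,-8,14)=-1, clip(0,-8,14)=0, clip(2,-8,14)=2, clip(5,-8,14)=5 -> [0, -2, -1, 0, 2, 5]
Stage 3 (SUM): sum[0..0]=0, sum[0..1]=-2, sum[0..2]=-3, sum[0..3]=-3, sum[0..4]=-1, sum[0..5]=4 -> [0, -2, -3, -3, -1, 4]
Stage 4 (CLIP -17 14): clip(0,-17,14)=0, clip(-2,-17,14)=-2, clip(-3,-17,14)=-3, clip(-3,-17,14)=-3, clip(-1,-17,14)=-1, clip(4,-17,14)=4 -> [0, -2, -3, -3, -1, 4]

Answer: 0 -2 -3 -3 -1 4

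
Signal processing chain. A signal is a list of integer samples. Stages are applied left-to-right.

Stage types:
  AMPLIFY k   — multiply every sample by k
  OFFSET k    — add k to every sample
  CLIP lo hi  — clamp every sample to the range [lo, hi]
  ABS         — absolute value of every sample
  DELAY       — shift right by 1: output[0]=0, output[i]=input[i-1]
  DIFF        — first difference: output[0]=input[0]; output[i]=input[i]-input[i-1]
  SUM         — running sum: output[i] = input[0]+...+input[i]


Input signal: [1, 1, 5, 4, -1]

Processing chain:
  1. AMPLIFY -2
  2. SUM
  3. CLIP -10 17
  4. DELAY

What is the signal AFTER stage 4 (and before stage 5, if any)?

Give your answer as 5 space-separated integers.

Input: [1, 1, 5, 4, -1]
Stage 1 (AMPLIFY -2): 1*-2=-2, 1*-2=-2, 5*-2=-10, 4*-2=-8, -1*-2=2 -> [-2, -2, -10, -8, 2]
Stage 2 (SUM): sum[0..0]=-2, sum[0..1]=-4, sum[0..2]=-14, sum[0..3]=-22, sum[0..4]=-20 -> [-2, -4, -14, -22, -20]
Stage 3 (CLIP -10 17): clip(-2,-10,17)=-2, clip(-4,-10,17)=-4, clip(-14,-10,17)=-10, clip(-22,-10,17)=-10, clip(-20,-10,17)=-10 -> [-2, -4, -10, -10, -10]
Stage 4 (DELAY): [0, -2, -4, -10, -10] = [0, -2, -4, -10, -10] -> [0, -2, -4, -10, -10]

Answer: 0 -2 -4 -10 -10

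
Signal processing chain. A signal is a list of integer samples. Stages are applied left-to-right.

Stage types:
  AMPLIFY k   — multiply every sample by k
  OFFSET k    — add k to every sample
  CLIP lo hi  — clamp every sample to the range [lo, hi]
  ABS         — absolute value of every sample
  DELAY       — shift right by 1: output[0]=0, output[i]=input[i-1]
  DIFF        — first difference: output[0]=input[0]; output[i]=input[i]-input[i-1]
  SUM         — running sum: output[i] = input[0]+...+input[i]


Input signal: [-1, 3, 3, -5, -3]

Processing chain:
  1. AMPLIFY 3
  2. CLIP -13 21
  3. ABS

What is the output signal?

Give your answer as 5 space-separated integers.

Answer: 3 9 9 13 9

Derivation:
Input: [-1, 3, 3, -5, -3]
Stage 1 (AMPLIFY 3): -1*3=-3, 3*3=9, 3*3=9, -5*3=-15, -3*3=-9 -> [-3, 9, 9, -15, -9]
Stage 2 (CLIP -13 21): clip(-3,-13,21)=-3, clip(9,-13,21)=9, clip(9,-13,21)=9, clip(-15,-13,21)=-13, clip(-9,-13,21)=-9 -> [-3, 9, 9, -13, -9]
Stage 3 (ABS): |-3|=3, |9|=9, |9|=9, |-13|=13, |-9|=9 -> [3, 9, 9, 13, 9]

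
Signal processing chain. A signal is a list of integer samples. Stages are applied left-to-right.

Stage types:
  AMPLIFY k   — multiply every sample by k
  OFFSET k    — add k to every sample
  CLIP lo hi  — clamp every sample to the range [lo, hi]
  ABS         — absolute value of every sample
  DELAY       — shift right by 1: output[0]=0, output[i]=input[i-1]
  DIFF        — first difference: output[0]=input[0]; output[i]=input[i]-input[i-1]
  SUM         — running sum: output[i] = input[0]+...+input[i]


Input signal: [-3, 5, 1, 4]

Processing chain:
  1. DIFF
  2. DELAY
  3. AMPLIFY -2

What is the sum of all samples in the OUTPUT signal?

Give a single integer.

Answer: -2

Derivation:
Input: [-3, 5, 1, 4]
Stage 1 (DIFF): s[0]=-3, 5--3=8, 1-5=-4, 4-1=3 -> [-3, 8, -4, 3]
Stage 2 (DELAY): [0, -3, 8, -4] = [0, -3, 8, -4] -> [0, -3, 8, -4]
Stage 3 (AMPLIFY -2): 0*-2=0, -3*-2=6, 8*-2=-16, -4*-2=8 -> [0, 6, -16, 8]
Output sum: -2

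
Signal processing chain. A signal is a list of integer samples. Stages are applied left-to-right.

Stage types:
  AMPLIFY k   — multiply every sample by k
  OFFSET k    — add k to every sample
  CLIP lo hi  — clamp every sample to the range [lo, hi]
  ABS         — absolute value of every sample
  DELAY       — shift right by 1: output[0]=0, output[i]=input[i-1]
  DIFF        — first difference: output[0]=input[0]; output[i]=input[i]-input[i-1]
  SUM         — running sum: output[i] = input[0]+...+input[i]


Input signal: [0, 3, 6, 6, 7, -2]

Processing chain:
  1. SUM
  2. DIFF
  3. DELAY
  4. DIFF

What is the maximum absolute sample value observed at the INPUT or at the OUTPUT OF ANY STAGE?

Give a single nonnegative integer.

Input: [0, 3, 6, 6, 7, -2] (max |s|=7)
Stage 1 (SUM): sum[0..0]=0, sum[0..1]=3, sum[0..2]=9, sum[0..3]=15, sum[0..4]=22, sum[0..5]=20 -> [0, 3, 9, 15, 22, 20] (max |s|=22)
Stage 2 (DIFF): s[0]=0, 3-0=3, 9-3=6, 15-9=6, 22-15=7, 20-22=-2 -> [0, 3, 6, 6, 7, -2] (max |s|=7)
Stage 3 (DELAY): [0, 0, 3, 6, 6, 7] = [0, 0, 3, 6, 6, 7] -> [0, 0, 3, 6, 6, 7] (max |s|=7)
Stage 4 (DIFF): s[0]=0, 0-0=0, 3-0=3, 6-3=3, 6-6=0, 7-6=1 -> [0, 0, 3, 3, 0, 1] (max |s|=3)
Overall max amplitude: 22

Answer: 22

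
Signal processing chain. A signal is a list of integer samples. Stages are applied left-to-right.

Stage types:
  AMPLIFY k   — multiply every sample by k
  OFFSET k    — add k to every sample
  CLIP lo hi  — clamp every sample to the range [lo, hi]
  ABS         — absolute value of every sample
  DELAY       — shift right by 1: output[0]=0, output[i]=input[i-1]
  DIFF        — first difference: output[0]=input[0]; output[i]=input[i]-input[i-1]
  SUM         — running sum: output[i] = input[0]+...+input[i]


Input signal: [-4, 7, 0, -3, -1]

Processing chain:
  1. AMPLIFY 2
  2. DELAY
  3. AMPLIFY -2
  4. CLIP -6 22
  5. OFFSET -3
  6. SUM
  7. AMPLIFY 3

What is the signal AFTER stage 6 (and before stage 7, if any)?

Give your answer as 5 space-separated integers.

Input: [-4, 7, 0, -3, -1]
Stage 1 (AMPLIFY 2): -4*2=-8, 7*2=14, 0*2=0, -3*2=-6, -1*2=-2 -> [-8, 14, 0, -6, -2]
Stage 2 (DELAY): [0, -8, 14, 0, -6] = [0, -8, 14, 0, -6] -> [0, -8, 14, 0, -6]
Stage 3 (AMPLIFY -2): 0*-2=0, -8*-2=16, 14*-2=-28, 0*-2=0, -6*-2=12 -> [0, 16, -28, 0, 12]
Stage 4 (CLIP -6 22): clip(0,-6,22)=0, clip(16,-6,22)=16, clip(-28,-6,22)=-6, clip(0,-6,22)=0, clip(12,-6,22)=12 -> [0, 16, -6, 0, 12]
Stage 5 (OFFSET -3): 0+-3=-3, 16+-3=13, -6+-3=-9, 0+-3=-3, 12+-3=9 -> [-3, 13, -9, -3, 9]
Stage 6 (SUM): sum[0..0]=-3, sum[0..1]=10, sum[0..2]=1, sum[0..3]=-2, sum[0..4]=7 -> [-3, 10, 1, -2, 7]

Answer: -3 10 1 -2 7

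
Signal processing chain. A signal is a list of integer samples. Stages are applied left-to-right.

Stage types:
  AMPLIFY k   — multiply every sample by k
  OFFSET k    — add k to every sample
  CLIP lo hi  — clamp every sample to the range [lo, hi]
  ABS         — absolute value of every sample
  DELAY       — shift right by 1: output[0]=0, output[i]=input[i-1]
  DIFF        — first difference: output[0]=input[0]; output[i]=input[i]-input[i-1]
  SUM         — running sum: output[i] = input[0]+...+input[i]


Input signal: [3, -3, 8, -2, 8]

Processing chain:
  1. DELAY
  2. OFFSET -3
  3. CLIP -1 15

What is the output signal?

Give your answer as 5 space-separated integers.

Input: [3, -3, 8, -2, 8]
Stage 1 (DELAY): [0, 3, -3, 8, -2] = [0, 3, -3, 8, -2] -> [0, 3, -3, 8, -2]
Stage 2 (OFFSET -3): 0+-3=-3, 3+-3=0, -3+-3=-6, 8+-3=5, -2+-3=-5 -> [-3, 0, -6, 5, -5]
Stage 3 (CLIP -1 15): clip(-3,-1,15)=-1, clip(0,-1,15)=0, clip(-6,-1,15)=-1, clip(5,-1,15)=5, clip(-5,-1,15)=-1 -> [-1, 0, -1, 5, -1]

Answer: -1 0 -1 5 -1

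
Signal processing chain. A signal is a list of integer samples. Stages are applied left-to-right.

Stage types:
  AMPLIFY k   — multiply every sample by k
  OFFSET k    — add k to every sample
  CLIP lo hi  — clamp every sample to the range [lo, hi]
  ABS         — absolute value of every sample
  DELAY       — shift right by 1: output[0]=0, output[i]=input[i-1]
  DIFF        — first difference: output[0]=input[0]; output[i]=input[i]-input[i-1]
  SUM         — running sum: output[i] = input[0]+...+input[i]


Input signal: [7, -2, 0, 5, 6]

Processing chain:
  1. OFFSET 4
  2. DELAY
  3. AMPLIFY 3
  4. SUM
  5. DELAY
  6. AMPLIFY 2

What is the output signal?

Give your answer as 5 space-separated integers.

Input: [7, -2, 0, 5, 6]
Stage 1 (OFFSET 4): 7+4=11, -2+4=2, 0+4=4, 5+4=9, 6+4=10 -> [11, 2, 4, 9, 10]
Stage 2 (DELAY): [0, 11, 2, 4, 9] = [0, 11, 2, 4, 9] -> [0, 11, 2, 4, 9]
Stage 3 (AMPLIFY 3): 0*3=0, 11*3=33, 2*3=6, 4*3=12, 9*3=27 -> [0, 33, 6, 12, 27]
Stage 4 (SUM): sum[0..0]=0, sum[0..1]=33, sum[0..2]=39, sum[0..3]=51, sum[0..4]=78 -> [0, 33, 39, 51, 78]
Stage 5 (DELAY): [0, 0, 33, 39, 51] = [0, 0, 33, 39, 51] -> [0, 0, 33, 39, 51]
Stage 6 (AMPLIFY 2): 0*2=0, 0*2=0, 33*2=66, 39*2=78, 51*2=102 -> [0, 0, 66, 78, 102]

Answer: 0 0 66 78 102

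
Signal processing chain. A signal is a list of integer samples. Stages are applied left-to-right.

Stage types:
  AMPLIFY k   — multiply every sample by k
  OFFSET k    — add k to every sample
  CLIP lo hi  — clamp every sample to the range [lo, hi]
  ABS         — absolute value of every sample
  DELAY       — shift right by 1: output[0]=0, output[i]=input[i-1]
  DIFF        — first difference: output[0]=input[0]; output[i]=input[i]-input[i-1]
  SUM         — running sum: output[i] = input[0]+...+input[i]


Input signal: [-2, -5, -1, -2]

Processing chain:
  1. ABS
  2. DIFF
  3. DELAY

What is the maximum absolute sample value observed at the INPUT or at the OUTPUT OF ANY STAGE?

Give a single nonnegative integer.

Input: [-2, -5, -1, -2] (max |s|=5)
Stage 1 (ABS): |-2|=2, |-5|=5, |-1|=1, |-2|=2 -> [2, 5, 1, 2] (max |s|=5)
Stage 2 (DIFF): s[0]=2, 5-2=3, 1-5=-4, 2-1=1 -> [2, 3, -4, 1] (max |s|=4)
Stage 3 (DELAY): [0, 2, 3, -4] = [0, 2, 3, -4] -> [0, 2, 3, -4] (max |s|=4)
Overall max amplitude: 5

Answer: 5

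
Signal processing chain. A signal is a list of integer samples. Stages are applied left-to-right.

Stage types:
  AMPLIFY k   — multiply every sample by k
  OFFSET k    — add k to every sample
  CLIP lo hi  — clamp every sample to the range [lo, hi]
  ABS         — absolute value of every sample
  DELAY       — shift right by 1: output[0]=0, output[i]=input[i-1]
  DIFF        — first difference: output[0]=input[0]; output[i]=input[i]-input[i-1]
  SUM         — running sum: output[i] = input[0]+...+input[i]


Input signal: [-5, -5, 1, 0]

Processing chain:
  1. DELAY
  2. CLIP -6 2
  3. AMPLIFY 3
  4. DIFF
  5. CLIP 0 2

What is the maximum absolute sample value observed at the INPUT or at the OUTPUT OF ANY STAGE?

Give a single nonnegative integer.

Input: [-5, -5, 1, 0] (max |s|=5)
Stage 1 (DELAY): [0, -5, -5, 1] = [0, -5, -5, 1] -> [0, -5, -5, 1] (max |s|=5)
Stage 2 (CLIP -6 2): clip(0,-6,2)=0, clip(-5,-6,2)=-5, clip(-5,-6,2)=-5, clip(1,-6,2)=1 -> [0, -5, -5, 1] (max |s|=5)
Stage 3 (AMPLIFY 3): 0*3=0, -5*3=-15, -5*3=-15, 1*3=3 -> [0, -15, -15, 3] (max |s|=15)
Stage 4 (DIFF): s[0]=0, -15-0=-15, -15--15=0, 3--15=18 -> [0, -15, 0, 18] (max |s|=18)
Stage 5 (CLIP 0 2): clip(0,0,2)=0, clip(-15,0,2)=0, clip(0,0,2)=0, clip(18,0,2)=2 -> [0, 0, 0, 2] (max |s|=2)
Overall max amplitude: 18

Answer: 18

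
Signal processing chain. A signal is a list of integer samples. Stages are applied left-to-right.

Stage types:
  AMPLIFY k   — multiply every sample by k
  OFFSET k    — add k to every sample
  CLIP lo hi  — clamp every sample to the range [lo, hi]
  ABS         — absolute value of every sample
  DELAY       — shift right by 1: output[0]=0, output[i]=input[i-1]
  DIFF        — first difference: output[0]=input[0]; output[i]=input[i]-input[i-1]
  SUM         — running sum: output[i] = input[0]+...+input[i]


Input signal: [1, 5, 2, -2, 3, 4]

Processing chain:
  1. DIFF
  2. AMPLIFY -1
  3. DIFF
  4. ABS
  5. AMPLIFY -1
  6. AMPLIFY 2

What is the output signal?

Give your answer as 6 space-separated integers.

Answer: -2 -6 -14 -2 -18 -8

Derivation:
Input: [1, 5, 2, -2, 3, 4]
Stage 1 (DIFF): s[0]=1, 5-1=4, 2-5=-3, -2-2=-4, 3--2=5, 4-3=1 -> [1, 4, -3, -4, 5, 1]
Stage 2 (AMPLIFY -1): 1*-1=-1, 4*-1=-4, -3*-1=3, -4*-1=4, 5*-1=-5, 1*-1=-1 -> [-1, -4, 3, 4, -5, -1]
Stage 3 (DIFF): s[0]=-1, -4--1=-3, 3--4=7, 4-3=1, -5-4=-9, -1--5=4 -> [-1, -3, 7, 1, -9, 4]
Stage 4 (ABS): |-1|=1, |-3|=3, |7|=7, |1|=1, |-9|=9, |4|=4 -> [1, 3, 7, 1, 9, 4]
Stage 5 (AMPLIFY -1): 1*-1=-1, 3*-1=-3, 7*-1=-7, 1*-1=-1, 9*-1=-9, 4*-1=-4 -> [-1, -3, -7, -1, -9, -4]
Stage 6 (AMPLIFY 2): -1*2=-2, -3*2=-6, -7*2=-14, -1*2=-2, -9*2=-18, -4*2=-8 -> [-2, -6, -14, -2, -18, -8]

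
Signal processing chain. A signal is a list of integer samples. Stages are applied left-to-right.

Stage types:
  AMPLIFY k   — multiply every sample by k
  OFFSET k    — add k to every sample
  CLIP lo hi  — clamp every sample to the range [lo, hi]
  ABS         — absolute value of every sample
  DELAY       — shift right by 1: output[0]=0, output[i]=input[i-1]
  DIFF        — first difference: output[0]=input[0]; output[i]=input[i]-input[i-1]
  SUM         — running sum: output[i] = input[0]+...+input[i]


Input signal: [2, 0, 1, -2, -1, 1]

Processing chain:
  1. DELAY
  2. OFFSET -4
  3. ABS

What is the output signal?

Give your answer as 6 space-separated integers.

Answer: 4 2 4 3 6 5

Derivation:
Input: [2, 0, 1, -2, -1, 1]
Stage 1 (DELAY): [0, 2, 0, 1, -2, -1] = [0, 2, 0, 1, -2, -1] -> [0, 2, 0, 1, -2, -1]
Stage 2 (OFFSET -4): 0+-4=-4, 2+-4=-2, 0+-4=-4, 1+-4=-3, -2+-4=-6, -1+-4=-5 -> [-4, -2, -4, -3, -6, -5]
Stage 3 (ABS): |-4|=4, |-2|=2, |-4|=4, |-3|=3, |-6|=6, |-5|=5 -> [4, 2, 4, 3, 6, 5]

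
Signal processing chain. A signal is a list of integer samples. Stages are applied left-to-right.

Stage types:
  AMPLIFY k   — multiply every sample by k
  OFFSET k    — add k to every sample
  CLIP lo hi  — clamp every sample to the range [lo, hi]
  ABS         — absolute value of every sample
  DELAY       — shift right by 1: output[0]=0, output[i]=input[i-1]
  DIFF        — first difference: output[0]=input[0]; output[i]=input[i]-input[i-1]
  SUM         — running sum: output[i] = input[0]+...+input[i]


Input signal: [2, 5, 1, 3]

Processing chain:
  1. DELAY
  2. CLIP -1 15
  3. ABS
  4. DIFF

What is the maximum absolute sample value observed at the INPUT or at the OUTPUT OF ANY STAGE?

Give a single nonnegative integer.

Answer: 5

Derivation:
Input: [2, 5, 1, 3] (max |s|=5)
Stage 1 (DELAY): [0, 2, 5, 1] = [0, 2, 5, 1] -> [0, 2, 5, 1] (max |s|=5)
Stage 2 (CLIP -1 15): clip(0,-1,15)=0, clip(2,-1,15)=2, clip(5,-1,15)=5, clip(1,-1,15)=1 -> [0, 2, 5, 1] (max |s|=5)
Stage 3 (ABS): |0|=0, |2|=2, |5|=5, |1|=1 -> [0, 2, 5, 1] (max |s|=5)
Stage 4 (DIFF): s[0]=0, 2-0=2, 5-2=3, 1-5=-4 -> [0, 2, 3, -4] (max |s|=4)
Overall max amplitude: 5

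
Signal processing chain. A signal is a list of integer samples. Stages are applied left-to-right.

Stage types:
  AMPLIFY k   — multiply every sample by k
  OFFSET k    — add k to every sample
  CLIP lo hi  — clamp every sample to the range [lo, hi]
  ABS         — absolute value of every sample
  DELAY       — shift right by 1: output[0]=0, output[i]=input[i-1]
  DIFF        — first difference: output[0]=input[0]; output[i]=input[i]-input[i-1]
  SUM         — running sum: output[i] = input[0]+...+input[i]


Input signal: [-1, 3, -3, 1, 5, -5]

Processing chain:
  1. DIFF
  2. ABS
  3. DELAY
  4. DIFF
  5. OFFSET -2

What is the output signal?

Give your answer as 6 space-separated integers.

Input: [-1, 3, -3, 1, 5, -5]
Stage 1 (DIFF): s[0]=-1, 3--1=4, -3-3=-6, 1--3=4, 5-1=4, -5-5=-10 -> [-1, 4, -6, 4, 4, -10]
Stage 2 (ABS): |-1|=1, |4|=4, |-6|=6, |4|=4, |4|=4, |-10|=10 -> [1, 4, 6, 4, 4, 10]
Stage 3 (DELAY): [0, 1, 4, 6, 4, 4] = [0, 1, 4, 6, 4, 4] -> [0, 1, 4, 6, 4, 4]
Stage 4 (DIFF): s[0]=0, 1-0=1, 4-1=3, 6-4=2, 4-6=-2, 4-4=0 -> [0, 1, 3, 2, -2, 0]
Stage 5 (OFFSET -2): 0+-2=-2, 1+-2=-1, 3+-2=1, 2+-2=0, -2+-2=-4, 0+-2=-2 -> [-2, -1, 1, 0, -4, -2]

Answer: -2 -1 1 0 -4 -2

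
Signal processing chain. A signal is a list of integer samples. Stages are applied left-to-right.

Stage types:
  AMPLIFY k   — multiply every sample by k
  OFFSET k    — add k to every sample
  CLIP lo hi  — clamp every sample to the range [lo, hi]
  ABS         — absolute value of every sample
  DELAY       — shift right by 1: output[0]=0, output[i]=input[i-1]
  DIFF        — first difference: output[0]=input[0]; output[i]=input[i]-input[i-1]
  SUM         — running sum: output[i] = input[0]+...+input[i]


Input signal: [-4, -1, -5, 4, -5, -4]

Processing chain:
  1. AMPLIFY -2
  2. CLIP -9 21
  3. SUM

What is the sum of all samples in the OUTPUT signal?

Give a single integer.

Answer: 102

Derivation:
Input: [-4, -1, -5, 4, -5, -4]
Stage 1 (AMPLIFY -2): -4*-2=8, -1*-2=2, -5*-2=10, 4*-2=-8, -5*-2=10, -4*-2=8 -> [8, 2, 10, -8, 10, 8]
Stage 2 (CLIP -9 21): clip(8,-9,21)=8, clip(2,-9,21)=2, clip(10,-9,21)=10, clip(-8,-9,21)=-8, clip(10,-9,21)=10, clip(8,-9,21)=8 -> [8, 2, 10, -8, 10, 8]
Stage 3 (SUM): sum[0..0]=8, sum[0..1]=10, sum[0..2]=20, sum[0..3]=12, sum[0..4]=22, sum[0..5]=30 -> [8, 10, 20, 12, 22, 30]
Output sum: 102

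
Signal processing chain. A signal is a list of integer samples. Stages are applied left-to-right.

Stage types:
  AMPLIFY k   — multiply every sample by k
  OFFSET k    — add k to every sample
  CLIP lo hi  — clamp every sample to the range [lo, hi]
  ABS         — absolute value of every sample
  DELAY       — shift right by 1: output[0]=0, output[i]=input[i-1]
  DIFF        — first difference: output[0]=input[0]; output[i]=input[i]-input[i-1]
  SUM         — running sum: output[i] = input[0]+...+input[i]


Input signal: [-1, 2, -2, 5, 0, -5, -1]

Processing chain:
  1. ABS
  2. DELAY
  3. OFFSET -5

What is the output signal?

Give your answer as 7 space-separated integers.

Input: [-1, 2, -2, 5, 0, -5, -1]
Stage 1 (ABS): |-1|=1, |2|=2, |-2|=2, |5|=5, |0|=0, |-5|=5, |-1|=1 -> [1, 2, 2, 5, 0, 5, 1]
Stage 2 (DELAY): [0, 1, 2, 2, 5, 0, 5] = [0, 1, 2, 2, 5, 0, 5] -> [0, 1, 2, 2, 5, 0, 5]
Stage 3 (OFFSET -5): 0+-5=-5, 1+-5=-4, 2+-5=-3, 2+-5=-3, 5+-5=0, 0+-5=-5, 5+-5=0 -> [-5, -4, -3, -3, 0, -5, 0]

Answer: -5 -4 -3 -3 0 -5 0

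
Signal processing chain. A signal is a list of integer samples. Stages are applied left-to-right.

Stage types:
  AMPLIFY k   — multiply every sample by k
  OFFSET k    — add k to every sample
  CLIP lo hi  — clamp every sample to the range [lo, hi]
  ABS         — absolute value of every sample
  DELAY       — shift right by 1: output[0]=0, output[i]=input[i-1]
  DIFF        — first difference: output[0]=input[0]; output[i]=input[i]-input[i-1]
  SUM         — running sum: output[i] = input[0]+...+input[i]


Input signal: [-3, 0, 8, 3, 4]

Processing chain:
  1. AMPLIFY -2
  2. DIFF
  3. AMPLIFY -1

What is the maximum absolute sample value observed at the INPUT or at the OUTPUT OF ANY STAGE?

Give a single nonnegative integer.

Answer: 16

Derivation:
Input: [-3, 0, 8, 3, 4] (max |s|=8)
Stage 1 (AMPLIFY -2): -3*-2=6, 0*-2=0, 8*-2=-16, 3*-2=-6, 4*-2=-8 -> [6, 0, -16, -6, -8] (max |s|=16)
Stage 2 (DIFF): s[0]=6, 0-6=-6, -16-0=-16, -6--16=10, -8--6=-2 -> [6, -6, -16, 10, -2] (max |s|=16)
Stage 3 (AMPLIFY -1): 6*-1=-6, -6*-1=6, -16*-1=16, 10*-1=-10, -2*-1=2 -> [-6, 6, 16, -10, 2] (max |s|=16)
Overall max amplitude: 16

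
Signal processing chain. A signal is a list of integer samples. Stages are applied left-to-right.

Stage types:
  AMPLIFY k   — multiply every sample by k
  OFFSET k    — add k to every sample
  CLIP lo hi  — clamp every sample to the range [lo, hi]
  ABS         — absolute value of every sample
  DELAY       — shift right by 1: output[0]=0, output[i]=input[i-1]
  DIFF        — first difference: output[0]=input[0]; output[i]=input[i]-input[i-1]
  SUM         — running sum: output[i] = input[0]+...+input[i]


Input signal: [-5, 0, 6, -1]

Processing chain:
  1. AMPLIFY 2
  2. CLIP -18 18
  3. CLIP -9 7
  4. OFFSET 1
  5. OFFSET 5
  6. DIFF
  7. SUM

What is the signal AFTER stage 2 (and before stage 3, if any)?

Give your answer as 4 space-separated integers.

Answer: -10 0 12 -2

Derivation:
Input: [-5, 0, 6, -1]
Stage 1 (AMPLIFY 2): -5*2=-10, 0*2=0, 6*2=12, -1*2=-2 -> [-10, 0, 12, -2]
Stage 2 (CLIP -18 18): clip(-10,-18,18)=-10, clip(0,-18,18)=0, clip(12,-18,18)=12, clip(-2,-18,18)=-2 -> [-10, 0, 12, -2]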